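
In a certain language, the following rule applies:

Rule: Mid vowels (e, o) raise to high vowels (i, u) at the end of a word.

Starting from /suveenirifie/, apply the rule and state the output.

Scanning /suveenirifie/: /e/ at position 4 is not in the conditioning environment; /e/ at position 5 is not in the conditioning environment; /e/ is a mid vowel in word-final position, so it raises to [i].
Result: [suveenirifii].

suveenirifii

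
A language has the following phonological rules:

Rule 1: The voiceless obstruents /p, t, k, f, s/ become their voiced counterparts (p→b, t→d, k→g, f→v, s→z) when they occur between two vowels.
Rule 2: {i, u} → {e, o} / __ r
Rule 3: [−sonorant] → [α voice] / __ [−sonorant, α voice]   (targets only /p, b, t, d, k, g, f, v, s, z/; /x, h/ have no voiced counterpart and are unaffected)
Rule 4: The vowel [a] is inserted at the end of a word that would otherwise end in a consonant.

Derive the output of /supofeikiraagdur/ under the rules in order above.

Rule 1 (intervocalic voicing): /p/ is a voiceless obstruent between vowels /u/ and /o/, so it voices to [b]. /f/ is a voiceless obstruent between vowels /o/ and /e/, so it voices to [v]. /k/ is a voiceless obstruent between vowels /i/ and /i/, so it voices to [g]. /supofeikiraagdur/ → suboveigiraagdur.
Rule 2 (pre-rhotic lowering): /i/ is a high vowel immediately before /r/, so it lowers to [e]. /u/ is a high vowel immediately before /r/, so it lowers to [o]. /suboveigiraagdur/ → suboveigeraagdor.
Rule 3 (regressive voicing assimilation): no segment meets the environment; /suboveigeraagdor/ is unchanged.
Rule 4 (final a-epenthesis): the form ends in the consonant /r/, so [a] is inserted word-finally. /suboveigeraagdor/ → suboveigeraagdora.

suboveigeraagdora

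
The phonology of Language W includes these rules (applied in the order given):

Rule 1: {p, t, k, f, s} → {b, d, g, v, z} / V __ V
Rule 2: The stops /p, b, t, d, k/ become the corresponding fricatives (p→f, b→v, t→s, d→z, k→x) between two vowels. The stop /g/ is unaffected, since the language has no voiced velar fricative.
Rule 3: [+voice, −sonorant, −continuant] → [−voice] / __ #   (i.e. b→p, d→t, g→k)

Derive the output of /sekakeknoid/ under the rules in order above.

segageknoit

Rule 1 (intervocalic voicing): /k/ is a voiceless obstruent between vowels /e/ and /a/, so it voices to [g]. /k/ is a voiceless obstruent between vowels /a/ and /e/, so it voices to [g]. /sekakeknoid/ → segageknoid.
Rule 2 (intervocalic spirantization): no segment meets the environment; /segageknoid/ is unchanged.
Rule 3 (final devoicing): /d/ is a voiced stop in word-final position, so it devoices to [t]. /segageknoid/ → segageknoit.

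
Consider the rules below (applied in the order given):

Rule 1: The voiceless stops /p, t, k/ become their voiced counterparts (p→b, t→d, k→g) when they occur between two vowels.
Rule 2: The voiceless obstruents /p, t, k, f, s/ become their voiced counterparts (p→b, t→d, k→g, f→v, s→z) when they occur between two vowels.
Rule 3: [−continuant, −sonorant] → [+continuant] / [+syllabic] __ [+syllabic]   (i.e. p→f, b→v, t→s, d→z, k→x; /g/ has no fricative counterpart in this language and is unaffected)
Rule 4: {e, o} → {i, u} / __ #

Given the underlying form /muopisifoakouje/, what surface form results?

Rule 1 (intervocalic voicing): /p/ is a voiceless stop between vowels /o/ and /i/, so it voices to [b]. /k/ is a voiceless stop between vowels /a/ and /o/, so it voices to [g]. /muopisifoakouje/ → muobisifoagouje.
Rule 2 (intervocalic voicing): /s/ is a voiceless obstruent between vowels /i/ and /i/, so it voices to [z]. /f/ is a voiceless obstruent between vowels /i/ and /o/, so it voices to [v]. /muobisifoagouje/ → muobizivoagouje.
Rule 3 (intervocalic spirantization): /b/ is a stop between vowels /o/ and /i/, so it spirantizes to the fricative [v]. /muobizivoagouje/ → muovizivoagouje.
Rule 4 (final vowel raising): /e/ is a mid vowel in word-final position, so it raises to [i]. /muovizivoagouje/ → muovizivoagouji.

muovizivoagouji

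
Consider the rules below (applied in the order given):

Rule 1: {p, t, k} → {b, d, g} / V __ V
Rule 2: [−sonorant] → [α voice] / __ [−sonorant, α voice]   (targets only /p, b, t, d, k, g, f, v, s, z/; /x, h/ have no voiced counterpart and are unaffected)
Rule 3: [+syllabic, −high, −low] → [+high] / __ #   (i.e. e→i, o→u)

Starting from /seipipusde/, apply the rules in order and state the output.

Rule 1 (intervocalic voicing): /p/ is a voiceless stop between vowels /i/ and /i/, so it voices to [b]. /p/ is a voiceless stop between vowels /i/ and /u/, so it voices to [b]. /seipipusde/ → seibibusde.
Rule 2 (regressive voicing assimilation): /s/ precedes the voiced obstruent /d/, so it voices to [z] by assimilation. /seibibusde/ → seibibuzde.
Rule 3 (final vowel raising): /e/ is a mid vowel in word-final position, so it raises to [i]. /seibibuzde/ → seibibuzdi.

seibibuzdi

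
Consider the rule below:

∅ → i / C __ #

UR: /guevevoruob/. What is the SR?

the form ends in the consonant /b/, so [i] is inserted word-finally.
Surface form: [guevevoruobi].

guevevoruobi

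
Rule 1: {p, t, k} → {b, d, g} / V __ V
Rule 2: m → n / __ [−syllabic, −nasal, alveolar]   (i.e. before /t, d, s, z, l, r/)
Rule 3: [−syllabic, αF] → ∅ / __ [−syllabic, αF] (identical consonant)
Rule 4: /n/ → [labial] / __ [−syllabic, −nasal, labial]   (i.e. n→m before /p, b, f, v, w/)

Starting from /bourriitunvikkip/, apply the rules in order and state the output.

Rule 1 (intervocalic voicing): /t/ is a voiceless stop between vowels /i/ and /u/, so it voices to [d]. /bourriitunvikkip/ → bourriidunvikkip.
Rule 2 (nasal place assimilation): no segment meets the environment; /bourriidunvikkip/ is unchanged.
Rule 3 (degemination): /rr/ is a geminate; the first /r/ deletes. /kk/ is a geminate; the first /k/ deletes. /bourriidunvikkip/ → bouriidunvikip.
Rule 4 (nasal place assimilation): /n/ precedes the labial consonant /v/, so it assimilates in place to [m]. /bouriidunvikip/ → bouriidumvikip.

bouriidumvikip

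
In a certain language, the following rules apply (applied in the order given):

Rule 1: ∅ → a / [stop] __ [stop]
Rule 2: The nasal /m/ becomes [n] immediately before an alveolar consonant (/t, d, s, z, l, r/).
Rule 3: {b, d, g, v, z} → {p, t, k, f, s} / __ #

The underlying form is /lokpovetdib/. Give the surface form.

lokapovetadip

Rule 1 (stop-cluster a-epenthesis): /k/ and /p/ form a stop–stop cluster, so [a] is inserted between them. /t/ and /d/ form a stop–stop cluster, so [a] is inserted between them. /lokpovetdib/ → lokapovetadib.
Rule 2 (nasal place assimilation): no segment meets the environment; /lokapovetadib/ is unchanged.
Rule 3 (final devoicing): /b/ is a voiced obstruent in word-final position, so it devoices to [p]. /lokapovetadib/ → lokapovetadip.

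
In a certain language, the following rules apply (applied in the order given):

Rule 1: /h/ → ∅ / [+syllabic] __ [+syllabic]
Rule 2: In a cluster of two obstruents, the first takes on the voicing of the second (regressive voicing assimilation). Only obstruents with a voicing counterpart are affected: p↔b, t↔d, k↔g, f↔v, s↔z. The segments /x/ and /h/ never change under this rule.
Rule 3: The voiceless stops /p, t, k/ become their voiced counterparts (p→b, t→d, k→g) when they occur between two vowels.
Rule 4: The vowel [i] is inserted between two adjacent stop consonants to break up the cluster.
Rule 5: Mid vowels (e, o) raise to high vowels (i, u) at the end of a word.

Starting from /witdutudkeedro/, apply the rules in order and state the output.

Rule 1 (intervocalic h-deletion): no segment meets the environment; /witdutudkeedro/ is unchanged.
Rule 2 (regressive voicing assimilation): /t/ precedes the voiced obstruent /d/, so it voices to [d] by assimilation. /d/ precedes the voiceless obstruent /k/, so it devoices to [t] by assimilation. /witdutudkeedro/ → widdututkeedro.
Rule 3 (intervocalic voicing): /t/ is a voiceless stop between vowels /u/ and /u/, so it voices to [d]. /widdututkeedro/ → widdudutkeedro.
Rule 4 (stop-cluster i-epenthesis): /d/ and /d/ form a stop–stop cluster, so [i] is inserted between them. /t/ and /k/ form a stop–stop cluster, so [i] is inserted between them. /widdudutkeedro/ → wididudutikeedro.
Rule 5 (final vowel raising): /o/ is a mid vowel in word-final position, so it raises to [u]. /wididudutikeedro/ → wididudutikeedru.

wididudutikeedru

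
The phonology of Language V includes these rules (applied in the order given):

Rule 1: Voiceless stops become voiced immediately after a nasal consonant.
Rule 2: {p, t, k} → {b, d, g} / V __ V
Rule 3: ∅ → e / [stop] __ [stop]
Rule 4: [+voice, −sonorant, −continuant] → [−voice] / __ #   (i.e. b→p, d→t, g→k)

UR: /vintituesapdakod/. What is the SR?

Rule 1 (post-nasal voicing): /t/ is a voiceless stop immediately after the nasal /n/, so it voices to [d]. /vintituesapdakod/ → vindituesapdakod.
Rule 2 (intervocalic voicing): /t/ is a voiceless stop between vowels /i/ and /u/, so it voices to [d]. /k/ is a voiceless stop between vowels /a/ and /o/, so it voices to [g]. /vindituesapdakod/ → vindiduesapdagod.
Rule 3 (stop-cluster e-epenthesis): /p/ and /d/ form a stop–stop cluster, so [e] is inserted between them. /vindiduesapdagod/ → vindiduesapedagod.
Rule 4 (final devoicing): /d/ is a voiced stop in word-final position, so it devoices to [t]. /vindiduesapedagod/ → vindiduesapedagot.

vindiduesapedagot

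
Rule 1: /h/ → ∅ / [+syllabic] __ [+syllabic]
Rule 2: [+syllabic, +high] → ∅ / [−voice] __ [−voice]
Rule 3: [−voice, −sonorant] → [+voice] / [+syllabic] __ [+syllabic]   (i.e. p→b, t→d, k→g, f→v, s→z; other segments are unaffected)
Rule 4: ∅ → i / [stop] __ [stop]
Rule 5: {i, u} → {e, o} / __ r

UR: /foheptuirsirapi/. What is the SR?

foepituerserabi

Rule 1 (intervocalic h-deletion): /h/ occurs between vowels /o/ and /e/, so it deletes. /foheptuirsirapi/ → foeptuirsirapi.
Rule 2 (high vowel syncope): no segment meets the environment; /foeptuirsirapi/ is unchanged.
Rule 3 (intervocalic voicing): /p/ is a voiceless obstruent between vowels /a/ and /i/, so it voices to [b]. /foeptuirsirapi/ → foeptuirsirabi.
Rule 4 (stop-cluster i-epenthesis): /p/ and /t/ form a stop–stop cluster, so [i] is inserted between them. /foeptuirsirabi/ → foepituirsirabi.
Rule 5 (pre-rhotic lowering): /i/ is a high vowel immediately before /r/, so it lowers to [e]. /i/ is a high vowel immediately before /r/, so it lowers to [e]. /foepituirsirabi/ → foepituerserabi.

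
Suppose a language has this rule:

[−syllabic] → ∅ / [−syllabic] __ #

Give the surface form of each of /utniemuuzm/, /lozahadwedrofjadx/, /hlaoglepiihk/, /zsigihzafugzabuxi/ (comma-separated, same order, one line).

utniemuuz, lozahadwedrofjad, hlaoglepiih, zsigihzafugzabuxi

/utniemuuzm/: /m/ is the second consonant of a word-final cluster /zm/, so it deletes. → [utniemuuz].
/lozahadwedrofjadx/: /x/ is the second consonant of a word-final cluster /dx/, so it deletes. → [lozahadwedrofjad].
/hlaoglepiihk/: /k/ is the second consonant of a word-final cluster /hk/, so it deletes. → [hlaoglepiih].
/zsigihzafugzabuxi/: the rule's environment is not met; surfaces unchanged as [zsigihzafugzabuxi].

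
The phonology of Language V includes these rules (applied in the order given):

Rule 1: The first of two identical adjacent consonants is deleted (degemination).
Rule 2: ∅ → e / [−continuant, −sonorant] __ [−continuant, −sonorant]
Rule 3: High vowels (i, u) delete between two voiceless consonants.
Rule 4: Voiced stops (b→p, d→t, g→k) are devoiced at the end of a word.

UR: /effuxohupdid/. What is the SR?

Rule 1 (degemination): /ff/ is a geminate; the first /f/ deletes. /effuxohupdid/ → efuxohupdid.
Rule 2 (stop-cluster e-epenthesis): /p/ and /d/ form a stop–stop cluster, so [e] is inserted between them. /efuxohupdid/ → efuxohupedid.
Rule 3 (high vowel syncope): /u/ is a high vowel flanked by voiceless consonants /f/ and /x/, so it deletes. /u/ is a high vowel flanked by voiceless consonants /h/ and /p/, so it deletes. /efuxohupedid/ → efxohpedid.
Rule 4 (final devoicing): /d/ is a voiced stop in word-final position, so it devoices to [t]. /efxohpedid/ → efxohpedit.

efxohpedit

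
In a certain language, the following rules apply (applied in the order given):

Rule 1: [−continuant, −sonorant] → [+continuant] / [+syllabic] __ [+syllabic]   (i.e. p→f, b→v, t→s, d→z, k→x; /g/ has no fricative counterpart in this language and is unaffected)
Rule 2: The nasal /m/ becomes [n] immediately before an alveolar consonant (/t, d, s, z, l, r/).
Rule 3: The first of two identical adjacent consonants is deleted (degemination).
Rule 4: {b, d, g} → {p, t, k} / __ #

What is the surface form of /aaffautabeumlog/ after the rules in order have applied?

Rule 1 (intervocalic spirantization): /t/ is a stop between vowels /u/ and /a/, so it spirantizes to the fricative [s]. /b/ is a stop between vowels /a/ and /e/, so it spirantizes to the fricative [v]. /aaffautabeumlog/ → aaffausaveumlog.
Rule 2 (nasal place assimilation): /m/ precedes the alveolar consonant /l/, so it assimilates in place to [n]. /aaffausaveumlog/ → aaffausaveunlog.
Rule 3 (degemination): /ff/ is a geminate; the first /f/ deletes. /aaffausaveunlog/ → aafausaveunlog.
Rule 4 (final devoicing): /g/ is a voiced stop in word-final position, so it devoices to [k]. /aafausaveunlog/ → aafausaveunlok.

aafausaveunlok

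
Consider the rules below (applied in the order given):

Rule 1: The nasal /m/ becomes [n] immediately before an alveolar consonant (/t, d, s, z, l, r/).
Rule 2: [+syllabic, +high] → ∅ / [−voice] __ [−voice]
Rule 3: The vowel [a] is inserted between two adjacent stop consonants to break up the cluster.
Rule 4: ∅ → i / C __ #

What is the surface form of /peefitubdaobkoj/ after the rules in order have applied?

peeftubadaobakoji

Rule 1 (nasal place assimilation): no segment meets the environment; /peefitubdaobkoj/ is unchanged.
Rule 2 (high vowel syncope): /i/ is a high vowel flanked by voiceless consonants /f/ and /t/, so it deletes. /peefitubdaobkoj/ → peeftubdaobkoj.
Rule 3 (stop-cluster a-epenthesis): /b/ and /d/ form a stop–stop cluster, so [a] is inserted between them. /b/ and /k/ form a stop–stop cluster, so [a] is inserted between them. /peeftubdaobkoj/ → peeftubadaobakoj.
Rule 4 (final i-epenthesis): the form ends in the consonant /j/, so [i] is inserted word-finally. /peeftubadaobakoj/ → peeftubadaobakoji.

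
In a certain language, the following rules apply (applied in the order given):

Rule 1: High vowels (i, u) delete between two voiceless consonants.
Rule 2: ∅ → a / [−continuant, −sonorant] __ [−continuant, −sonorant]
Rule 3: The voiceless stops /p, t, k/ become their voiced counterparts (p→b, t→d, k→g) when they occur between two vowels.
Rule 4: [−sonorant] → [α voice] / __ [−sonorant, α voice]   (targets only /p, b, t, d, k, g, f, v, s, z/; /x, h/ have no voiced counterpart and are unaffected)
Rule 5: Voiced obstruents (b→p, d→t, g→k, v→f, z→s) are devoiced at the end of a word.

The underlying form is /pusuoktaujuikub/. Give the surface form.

psuogadaujuigup

Rule 1 (high vowel syncope): /u/ is a high vowel flanked by voiceless consonants /p/ and /s/, so it deletes. /pusuoktaujuikub/ → psuoktaujuikub.
Rule 2 (stop-cluster a-epenthesis): /k/ and /t/ form a stop–stop cluster, so [a] is inserted between them. /psuoktaujuikub/ → psuokataujuikub.
Rule 3 (intervocalic voicing): /k/ is a voiceless stop between vowels /o/ and /a/, so it voices to [g]. /t/ is a voiceless stop between vowels /a/ and /a/, so it voices to [d]. /k/ is a voiceless stop between vowels /i/ and /u/, so it voices to [g]. /psuokataujuikub/ → psuogadaujuigub.
Rule 4 (regressive voicing assimilation): no segment meets the environment; /psuogadaujuigub/ is unchanged.
Rule 5 (final devoicing): /b/ is a voiced obstruent in word-final position, so it devoices to [p]. /psuogadaujuigub/ → psuogadaujuigup.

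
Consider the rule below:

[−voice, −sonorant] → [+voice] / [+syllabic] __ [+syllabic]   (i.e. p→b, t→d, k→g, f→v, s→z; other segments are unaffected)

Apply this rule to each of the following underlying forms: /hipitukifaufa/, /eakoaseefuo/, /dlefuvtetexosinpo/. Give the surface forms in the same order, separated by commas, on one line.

hibidugivauva, eagoazeevuo, dlevuvtedexozinpo

/hipitukifaufa/: /p/ is a voiceless obstruent between vowels /i/ and /i/, so it voices to [b]. /t/ is a voiceless obstruent between vowels /i/ and /u/, so it voices to [d]. /k/ is a voiceless obstruent between vowels /u/ and /i/, so it voices to [g]. /f/ is a voiceless obstruent between vowels /i/ and /a/, so it voices to [v]. /f/ is a voiceless obstruent between vowels /u/ and /a/, so it voices to [v]. → [hibidugivauva].
/eakoaseefuo/: /k/ is a voiceless obstruent between vowels /a/ and /o/, so it voices to [g]. /s/ is a voiceless obstruent between vowels /a/ and /e/, so it voices to [z]. /f/ is a voiceless obstruent between vowels /e/ and /u/, so it voices to [v]. → [eagoazeevuo].
/dlefuvtetexosinpo/: /f/ is a voiceless obstruent between vowels /e/ and /u/, so it voices to [v]. /t/ is a voiceless obstruent between vowels /e/ and /e/, so it voices to [d]. /s/ is a voiceless obstruent between vowels /o/ and /i/, so it voices to [z]. → [dlevuvtedexozinpo].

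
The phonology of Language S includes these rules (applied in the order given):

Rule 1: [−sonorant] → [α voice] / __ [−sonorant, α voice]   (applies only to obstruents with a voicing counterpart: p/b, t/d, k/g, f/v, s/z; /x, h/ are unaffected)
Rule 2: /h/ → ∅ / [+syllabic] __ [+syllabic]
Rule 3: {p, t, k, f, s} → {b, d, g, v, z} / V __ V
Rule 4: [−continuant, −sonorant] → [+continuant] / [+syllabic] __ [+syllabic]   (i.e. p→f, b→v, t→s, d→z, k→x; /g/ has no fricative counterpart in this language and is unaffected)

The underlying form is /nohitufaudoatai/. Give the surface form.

noizuvauzoazai

Rule 1 (regressive voicing assimilation): no segment meets the environment; /nohitufaudoatai/ is unchanged.
Rule 2 (intervocalic h-deletion): /h/ occurs between vowels /o/ and /i/, so it deletes. /nohitufaudoatai/ → noitufaudoatai.
Rule 3 (intervocalic voicing): /t/ is a voiceless obstruent between vowels /i/ and /u/, so it voices to [d]. /f/ is a voiceless obstruent between vowels /u/ and /a/, so it voices to [v]. /t/ is a voiceless obstruent between vowels /a/ and /a/, so it voices to [d]. /noitufaudoatai/ → noiduvaudoadai.
Rule 4 (intervocalic spirantization): /d/ is a stop between vowels /i/ and /u/, so it spirantizes to the fricative [z]. /d/ is a stop between vowels /u/ and /o/, so it spirantizes to the fricative [z]. /d/ is a stop between vowels /a/ and /a/, so it spirantizes to the fricative [z]. /noiduvaudoadai/ → noizuvauzoazai.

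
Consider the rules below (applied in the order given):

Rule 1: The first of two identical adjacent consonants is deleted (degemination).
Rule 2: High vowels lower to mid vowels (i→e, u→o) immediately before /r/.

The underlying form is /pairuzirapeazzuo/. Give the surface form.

Rule 1 (degemination): /zz/ is a geminate; the first /z/ deletes. /pairuzirapeazzuo/ → pairuzirapeazuo.
Rule 2 (pre-rhotic lowering): /i/ is a high vowel immediately before /r/, so it lowers to [e]. /i/ is a high vowel immediately before /r/, so it lowers to [e]. /pairuzirapeazuo/ → paeruzerapeazuo.

paeruzerapeazuo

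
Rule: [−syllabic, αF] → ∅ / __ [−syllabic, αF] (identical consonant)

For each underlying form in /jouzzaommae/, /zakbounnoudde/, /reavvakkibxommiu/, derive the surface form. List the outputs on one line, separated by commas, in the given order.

/jouzzaommae/: /zz/ is a geminate; the first /z/ deletes. /mm/ is a geminate; the first /m/ deletes. → [jouzaomae].
/zakbounnoudde/: /nn/ is a geminate; the first /n/ deletes. /dd/ is a geminate; the first /d/ deletes. → [zakbounoude].
/reavvakkibxommiu/: /vv/ is a geminate; the first /v/ deletes. /kk/ is a geminate; the first /k/ deletes. /mm/ is a geminate; the first /m/ deletes. → [reavakibxomiu].

jouzaomae, zakbounoude, reavakibxomiu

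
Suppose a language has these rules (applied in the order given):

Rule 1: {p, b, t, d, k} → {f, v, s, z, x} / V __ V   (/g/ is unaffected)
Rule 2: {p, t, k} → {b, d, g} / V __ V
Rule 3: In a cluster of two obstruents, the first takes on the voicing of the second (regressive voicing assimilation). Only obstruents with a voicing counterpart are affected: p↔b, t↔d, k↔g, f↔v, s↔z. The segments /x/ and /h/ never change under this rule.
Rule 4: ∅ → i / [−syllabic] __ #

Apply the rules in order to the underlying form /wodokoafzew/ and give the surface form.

wozoxoavzewi

Rule 1 (intervocalic spirantization): /d/ is a stop between vowels /o/ and /o/, so it spirantizes to the fricative [z]. /k/ is a stop between vowels /o/ and /o/, so it spirantizes to the fricative [x]. /wodokoafzew/ → wozoxoafzew.
Rule 2 (intervocalic voicing): no segment meets the environment; /wozoxoafzew/ is unchanged.
Rule 3 (regressive voicing assimilation): /f/ precedes the voiced obstruent /z/, so it voices to [v] by assimilation. /wozoxoafzew/ → wozoxoavzew.
Rule 4 (final i-epenthesis): the form ends in the consonant /w/, so [i] is inserted word-finally. /wozoxoavzew/ → wozoxoavzewi.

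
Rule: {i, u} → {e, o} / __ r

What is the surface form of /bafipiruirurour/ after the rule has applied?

bafiperueroroor

/i/ is a high vowel immediately before /r/, so it lowers to [e].
/i/ is a high vowel immediately before /r/, so it lowers to [e].
/u/ is a high vowel immediately before /r/, so it lowers to [o].
/u/ is a high vowel immediately before /r/, so it lowers to [o].
The other instances of /i/, /u/ do not occur in the required environment and remain unchanged.
Surface form: [bafiperueroroor].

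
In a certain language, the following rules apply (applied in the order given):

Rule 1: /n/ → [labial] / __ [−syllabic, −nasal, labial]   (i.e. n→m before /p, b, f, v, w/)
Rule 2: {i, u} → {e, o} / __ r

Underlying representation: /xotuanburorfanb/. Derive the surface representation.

xotuambororfamb

Rule 1 (nasal place assimilation): /n/ precedes the labial consonant /b/, so it assimilates in place to [m]. /n/ precedes the labial consonant /b/, so it assimilates in place to [m]. /xotuanburorfanb/ → xotuamburorfamb.
Rule 2 (pre-rhotic lowering): /u/ is a high vowel immediately before /r/, so it lowers to [o]. /xotuamburorfamb/ → xotuambororfamb.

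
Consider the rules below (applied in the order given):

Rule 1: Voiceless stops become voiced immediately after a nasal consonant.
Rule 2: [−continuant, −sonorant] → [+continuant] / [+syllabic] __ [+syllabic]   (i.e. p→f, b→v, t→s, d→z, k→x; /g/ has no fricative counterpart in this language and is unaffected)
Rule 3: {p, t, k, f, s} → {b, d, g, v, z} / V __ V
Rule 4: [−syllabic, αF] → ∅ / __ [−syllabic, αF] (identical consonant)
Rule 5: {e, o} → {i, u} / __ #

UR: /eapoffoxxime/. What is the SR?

eavofoximi

Rule 1 (post-nasal voicing): no segment meets the environment; /eapoffoxxime/ is unchanged.
Rule 2 (intervocalic spirantization): /p/ is a stop between vowels /a/ and /o/, so it spirantizes to the fricative [f]. /eapoffoxxime/ → eafoffoxxime.
Rule 3 (intervocalic voicing): /f/ is a voiceless obstruent between vowels /a/ and /o/, so it voices to [v]. /eafoffoxxime/ → eavoffoxxime.
Rule 4 (degemination): /ff/ is a geminate; the first /f/ deletes. /xx/ is a geminate; the first /x/ deletes. /eavoffoxxime/ → eavofoxime.
Rule 5 (final vowel raising): /e/ is a mid vowel in word-final position, so it raises to [i]. /eavofoxime/ → eavofoximi.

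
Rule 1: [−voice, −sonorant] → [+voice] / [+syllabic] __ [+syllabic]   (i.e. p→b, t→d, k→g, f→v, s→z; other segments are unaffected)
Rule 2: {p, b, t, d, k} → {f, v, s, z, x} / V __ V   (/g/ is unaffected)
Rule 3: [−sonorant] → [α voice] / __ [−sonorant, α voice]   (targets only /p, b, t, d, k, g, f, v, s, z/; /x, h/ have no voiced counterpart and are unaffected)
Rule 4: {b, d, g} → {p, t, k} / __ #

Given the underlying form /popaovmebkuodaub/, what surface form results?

povaovmepkuozaup

Rule 1 (intervocalic voicing): /p/ is a voiceless obstruent between vowels /o/ and /a/, so it voices to [b]. /popaovmebkuodaub/ → pobaovmebkuodaub.
Rule 2 (intervocalic spirantization): /b/ is a stop between vowels /o/ and /a/, so it spirantizes to the fricative [v]. /d/ is a stop between vowels /o/ and /a/, so it spirantizes to the fricative [z]. /pobaovmebkuodaub/ → povaovmebkuozaub.
Rule 3 (regressive voicing assimilation): /b/ precedes the voiceless obstruent /k/, so it devoices to [p] by assimilation. /povaovmebkuozaub/ → povaovmepkuozaub.
Rule 4 (final devoicing): /b/ is a voiced stop in word-final position, so it devoices to [p]. /povaovmepkuozaub/ → povaovmepkuozaup.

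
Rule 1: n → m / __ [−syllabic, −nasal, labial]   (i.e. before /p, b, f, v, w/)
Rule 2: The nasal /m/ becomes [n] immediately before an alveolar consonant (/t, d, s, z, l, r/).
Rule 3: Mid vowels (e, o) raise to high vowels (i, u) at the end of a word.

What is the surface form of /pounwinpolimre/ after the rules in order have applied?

poumwimpolinri

Rule 1 (nasal place assimilation): /n/ precedes the labial consonant /w/, so it assimilates in place to [m]. /n/ precedes the labial consonant /p/, so it assimilates in place to [m]. /pounwinpolimre/ → poumwimpolimre.
Rule 2 (nasal place assimilation): /m/ precedes the alveolar consonant /r/, so it assimilates in place to [n]. /poumwimpolimre/ → poumwimpolinre.
Rule 3 (final vowel raising): /e/ is a mid vowel in word-final position, so it raises to [i]. /poumwimpolinre/ → poumwimpolinri.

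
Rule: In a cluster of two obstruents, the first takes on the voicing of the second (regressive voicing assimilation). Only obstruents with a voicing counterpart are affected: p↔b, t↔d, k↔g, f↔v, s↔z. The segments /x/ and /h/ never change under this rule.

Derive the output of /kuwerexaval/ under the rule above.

kuwerexaval

No segment of /kuwerexaval/ meets the structural description of the rule, so the form surfaces unchanged.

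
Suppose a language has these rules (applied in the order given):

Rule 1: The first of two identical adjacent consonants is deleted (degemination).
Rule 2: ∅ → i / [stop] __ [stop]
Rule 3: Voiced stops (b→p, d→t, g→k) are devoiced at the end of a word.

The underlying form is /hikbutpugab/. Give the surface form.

hikibutipugap

Rule 1 (degemination): no segment meets the environment; /hikbutpugab/ is unchanged.
Rule 2 (stop-cluster i-epenthesis): /k/ and /b/ form a stop–stop cluster, so [i] is inserted between them. /t/ and /p/ form a stop–stop cluster, so [i] is inserted between them. /hikbutpugab/ → hikibutipugab.
Rule 3 (final devoicing): /b/ is a voiced stop in word-final position, so it devoices to [p]. /hikibutipugab/ → hikibutipugap.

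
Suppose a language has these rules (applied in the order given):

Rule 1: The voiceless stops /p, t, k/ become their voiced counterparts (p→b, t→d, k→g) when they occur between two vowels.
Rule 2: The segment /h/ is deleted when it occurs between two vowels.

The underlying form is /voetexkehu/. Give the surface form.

voedexkeu

Rule 1 (intervocalic voicing): /t/ is a voiceless stop between vowels /e/ and /e/, so it voices to [d]. /voetexkehu/ → voedexkehu.
Rule 2 (intervocalic h-deletion): /h/ occurs between vowels /e/ and /u/, so it deletes. /voedexkehu/ → voedexkeu.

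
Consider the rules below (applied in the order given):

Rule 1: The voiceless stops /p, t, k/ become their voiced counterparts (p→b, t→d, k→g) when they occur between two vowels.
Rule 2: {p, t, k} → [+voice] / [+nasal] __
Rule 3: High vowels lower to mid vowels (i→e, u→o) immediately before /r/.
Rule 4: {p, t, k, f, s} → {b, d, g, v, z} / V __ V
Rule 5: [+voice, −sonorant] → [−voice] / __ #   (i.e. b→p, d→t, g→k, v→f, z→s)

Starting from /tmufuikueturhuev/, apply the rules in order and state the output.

Rule 1 (intervocalic voicing): /k/ is a voiceless stop between vowels /i/ and /u/, so it voices to [g]. /t/ is a voiceless stop between vowels /e/ and /u/, so it voices to [d]. /tmufuikueturhuev/ → tmufuiguedurhuev.
Rule 2 (post-nasal voicing): no segment meets the environment; /tmufuiguedurhuev/ is unchanged.
Rule 3 (pre-rhotic lowering): /u/ is a high vowel immediately before /r/, so it lowers to [o]. /tmufuiguedurhuev/ → tmufuiguedorhuev.
Rule 4 (intervocalic voicing): /f/ is a voiceless obstruent between vowels /u/ and /u/, so it voices to [v]. /tmufuiguedorhuev/ → tmuvuiguedorhuev.
Rule 5 (final devoicing): /v/ is a voiced obstruent in word-final position, so it devoices to [f]. /tmuvuiguedorhuev/ → tmuvuiguedorhuef.

tmuvuiguedorhuef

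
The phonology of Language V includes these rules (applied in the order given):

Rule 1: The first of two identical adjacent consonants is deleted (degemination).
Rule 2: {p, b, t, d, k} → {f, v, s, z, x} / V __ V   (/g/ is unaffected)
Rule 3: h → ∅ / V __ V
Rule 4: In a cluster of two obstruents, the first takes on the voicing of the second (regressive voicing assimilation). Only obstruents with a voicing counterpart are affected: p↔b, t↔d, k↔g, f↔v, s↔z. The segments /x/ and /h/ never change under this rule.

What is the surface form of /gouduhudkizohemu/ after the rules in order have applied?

Rule 1 (degemination): no segment meets the environment; /gouduhudkizohemu/ is unchanged.
Rule 2 (intervocalic spirantization): /d/ is a stop between vowels /u/ and /u/, so it spirantizes to the fricative [z]. /gouduhudkizohemu/ → gouzuhudkizohemu.
Rule 3 (intervocalic h-deletion): /h/ occurs between vowels /u/ and /u/, so it deletes. /h/ occurs between vowels /o/ and /e/, so it deletes. /gouzuhudkizohemu/ → gouzuudkizoemu.
Rule 4 (regressive voicing assimilation): /d/ precedes the voiceless obstruent /k/, so it devoices to [t] by assimilation. /gouzuudkizoemu/ → gouzuutkizoemu.

gouzuutkizoemu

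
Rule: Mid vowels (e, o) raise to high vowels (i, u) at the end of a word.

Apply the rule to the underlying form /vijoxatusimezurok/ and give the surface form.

No segment of /vijoxatusimezurok/ meets the structural description of the rule, so the form surfaces unchanged.

vijoxatusimezurok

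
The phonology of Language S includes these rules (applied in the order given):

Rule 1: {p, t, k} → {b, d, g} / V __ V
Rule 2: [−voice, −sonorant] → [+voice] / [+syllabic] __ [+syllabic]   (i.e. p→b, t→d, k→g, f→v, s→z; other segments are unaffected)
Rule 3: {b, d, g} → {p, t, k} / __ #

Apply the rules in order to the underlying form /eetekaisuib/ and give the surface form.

eedegaizuip

Rule 1 (intervocalic voicing): /t/ is a voiceless stop between vowels /e/ and /e/, so it voices to [d]. /k/ is a voiceless stop between vowels /e/ and /a/, so it voices to [g]. /eetekaisuib/ → eedegaisuib.
Rule 2 (intervocalic voicing): /s/ is a voiceless obstruent between vowels /i/ and /u/, so it voices to [z]. /eedegaisuib/ → eedegaizuib.
Rule 3 (final devoicing): /b/ is a voiced stop in word-final position, so it devoices to [p]. /eedegaizuib/ → eedegaizuip.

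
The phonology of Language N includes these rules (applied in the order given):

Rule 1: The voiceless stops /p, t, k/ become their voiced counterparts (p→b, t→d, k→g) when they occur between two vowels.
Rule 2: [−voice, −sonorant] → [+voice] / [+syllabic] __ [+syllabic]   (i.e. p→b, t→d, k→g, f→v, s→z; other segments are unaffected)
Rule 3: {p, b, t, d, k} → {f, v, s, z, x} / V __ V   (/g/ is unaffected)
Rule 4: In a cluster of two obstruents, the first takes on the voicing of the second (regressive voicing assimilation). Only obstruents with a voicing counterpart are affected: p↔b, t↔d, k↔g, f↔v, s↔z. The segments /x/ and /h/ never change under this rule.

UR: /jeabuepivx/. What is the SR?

Rule 1 (intervocalic voicing): /p/ is a voiceless stop between vowels /e/ and /i/, so it voices to [b]. /jeabuepivx/ → jeabuebivx.
Rule 2 (intervocalic voicing): no segment meets the environment; /jeabuebivx/ is unchanged.
Rule 3 (intervocalic spirantization): /b/ is a stop between vowels /a/ and /u/, so it spirantizes to the fricative [v]. /b/ is a stop between vowels /e/ and /i/, so it spirantizes to the fricative [v]. /jeabuebivx/ → jeavuevivx.
Rule 4 (regressive voicing assimilation): /v/ precedes the voiceless obstruent /x/, so it devoices to [f] by assimilation. /jeavuevivx/ → jeavuevifx.

jeavuevifx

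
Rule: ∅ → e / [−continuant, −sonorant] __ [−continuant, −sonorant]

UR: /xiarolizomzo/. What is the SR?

No segment of /xiarolizomzo/ meets the structural description of the rule, so the form surfaces unchanged.

xiarolizomzo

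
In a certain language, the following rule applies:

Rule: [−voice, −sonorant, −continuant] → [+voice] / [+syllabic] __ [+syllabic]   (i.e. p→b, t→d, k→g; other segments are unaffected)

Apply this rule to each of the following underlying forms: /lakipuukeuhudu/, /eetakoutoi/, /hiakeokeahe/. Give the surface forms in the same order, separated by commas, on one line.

lagibuugeuhudu, eedagoudoi, hiageogeahe

/lakipuukeuhudu/: /k/ is a voiceless stop between vowels /a/ and /i/, so it voices to [g]. /p/ is a voiceless stop between vowels /i/ and /u/, so it voices to [b]. /k/ is a voiceless stop between vowels /u/ and /e/, so it voices to [g]. → [lagibuugeuhudu].
/eetakoutoi/: /t/ is a voiceless stop between vowels /e/ and /a/, so it voices to [d]. /k/ is a voiceless stop between vowels /a/ and /o/, so it voices to [g]. /t/ is a voiceless stop between vowels /u/ and /o/, so it voices to [d]. → [eedagoudoi].
/hiakeokeahe/: /k/ is a voiceless stop between vowels /a/ and /e/, so it voices to [g]. /k/ is a voiceless stop between vowels /o/ and /e/, so it voices to [g]. → [hiageogeahe].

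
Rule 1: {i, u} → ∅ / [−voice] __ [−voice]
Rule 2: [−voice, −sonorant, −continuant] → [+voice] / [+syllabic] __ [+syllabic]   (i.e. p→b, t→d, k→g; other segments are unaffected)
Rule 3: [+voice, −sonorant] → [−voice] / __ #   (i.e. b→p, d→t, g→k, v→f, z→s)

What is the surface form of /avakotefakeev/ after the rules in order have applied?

Rule 1 (high vowel syncope): no segment meets the environment; /avakotefakeev/ is unchanged.
Rule 2 (intervocalic voicing): /k/ is a voiceless stop between vowels /a/ and /o/, so it voices to [g]. /t/ is a voiceless stop between vowels /o/ and /e/, so it voices to [d]. /k/ is a voiceless stop between vowels /a/ and /e/, so it voices to [g]. /avakotefakeev/ → avagodefageev.
Rule 3 (final devoicing): /v/ is a voiced obstruent in word-final position, so it devoices to [f]. /avagodefageev/ → avagodefageef.

avagodefageef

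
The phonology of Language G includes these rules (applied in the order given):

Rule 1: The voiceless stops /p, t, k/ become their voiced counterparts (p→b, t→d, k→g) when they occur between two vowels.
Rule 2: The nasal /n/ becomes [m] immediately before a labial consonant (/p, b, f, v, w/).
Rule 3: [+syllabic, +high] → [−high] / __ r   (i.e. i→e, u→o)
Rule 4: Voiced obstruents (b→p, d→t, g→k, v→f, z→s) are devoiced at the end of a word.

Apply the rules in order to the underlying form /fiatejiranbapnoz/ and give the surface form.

fiadejerambapnos

Rule 1 (intervocalic voicing): /t/ is a voiceless stop between vowels /a/ and /e/, so it voices to [d]. /fiatejiranbapnoz/ → fiadejiranbapnoz.
Rule 2 (nasal place assimilation): /n/ precedes the labial consonant /b/, so it assimilates in place to [m]. /fiadejiranbapnoz/ → fiadejirambapnoz.
Rule 3 (pre-rhotic lowering): /i/ is a high vowel immediately before /r/, so it lowers to [e]. /fiadejirambapnoz/ → fiadejerambapnoz.
Rule 4 (final devoicing): /z/ is a voiced obstruent in word-final position, so it devoices to [s]. /fiadejerambapnoz/ → fiadejerambapnos.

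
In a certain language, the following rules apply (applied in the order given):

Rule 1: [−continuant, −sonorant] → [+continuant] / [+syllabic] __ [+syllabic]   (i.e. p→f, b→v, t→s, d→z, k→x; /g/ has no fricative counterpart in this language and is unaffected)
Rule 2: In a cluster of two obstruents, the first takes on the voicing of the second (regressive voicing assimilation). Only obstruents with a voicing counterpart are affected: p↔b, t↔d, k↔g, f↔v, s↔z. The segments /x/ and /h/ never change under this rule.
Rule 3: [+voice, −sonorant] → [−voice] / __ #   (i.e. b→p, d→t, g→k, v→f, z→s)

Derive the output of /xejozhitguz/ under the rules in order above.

xejoshidgus

Rule 1 (intervocalic spirantization): no segment meets the environment; /xejozhitguz/ is unchanged.
Rule 2 (regressive voicing assimilation): /z/ precedes the voiceless obstruent /h/, so it devoices to [s] by assimilation. /t/ precedes the voiced obstruent /g/, so it voices to [d] by assimilation. /xejozhitguz/ → xejoshidguz.
Rule 3 (final devoicing): /z/ is a voiced obstruent in word-final position, so it devoices to [s]. /xejoshidguz/ → xejoshidgus.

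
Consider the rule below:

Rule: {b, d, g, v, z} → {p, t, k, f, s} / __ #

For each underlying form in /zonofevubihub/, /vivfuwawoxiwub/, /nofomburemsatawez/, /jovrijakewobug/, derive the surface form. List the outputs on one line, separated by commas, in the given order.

zonofevubihup, vivfuwawoxiwup, nofomburemsatawes, jovrijakewobuk

/zonofevubihub/: /b/ is a voiced obstruent in word-final position, so it devoices to [p]. → [zonofevubihup].
/vivfuwawoxiwub/: /b/ is a voiced obstruent in word-final position, so it devoices to [p]. → [vivfuwawoxiwup].
/nofomburemsatawez/: /z/ is a voiced obstruent in word-final position, so it devoices to [s]. → [nofomburemsatawes].
/jovrijakewobug/: /g/ is a voiced obstruent in word-final position, so it devoices to [k]. → [jovrijakewobuk].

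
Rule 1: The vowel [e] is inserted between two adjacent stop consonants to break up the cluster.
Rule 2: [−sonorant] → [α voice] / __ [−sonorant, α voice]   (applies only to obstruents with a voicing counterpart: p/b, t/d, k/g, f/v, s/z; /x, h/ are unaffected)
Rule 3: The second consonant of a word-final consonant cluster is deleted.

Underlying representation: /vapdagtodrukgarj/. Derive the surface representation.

vapedagetodrukegar

Rule 1 (stop-cluster e-epenthesis): /p/ and /d/ form a stop–stop cluster, so [e] is inserted between them. /g/ and /t/ form a stop–stop cluster, so [e] is inserted between them. /k/ and /g/ form a stop–stop cluster, so [e] is inserted between them. /vapdagtodrukgarj/ → vapedagetodrukegarj.
Rule 2 (regressive voicing assimilation): no segment meets the environment; /vapedagetodrukegarj/ is unchanged.
Rule 3 (final cluster simplification): /j/ is the second consonant of a word-final cluster /rj/, so it deletes. /vapedagetodrukegarj/ → vapedagetodrukegar.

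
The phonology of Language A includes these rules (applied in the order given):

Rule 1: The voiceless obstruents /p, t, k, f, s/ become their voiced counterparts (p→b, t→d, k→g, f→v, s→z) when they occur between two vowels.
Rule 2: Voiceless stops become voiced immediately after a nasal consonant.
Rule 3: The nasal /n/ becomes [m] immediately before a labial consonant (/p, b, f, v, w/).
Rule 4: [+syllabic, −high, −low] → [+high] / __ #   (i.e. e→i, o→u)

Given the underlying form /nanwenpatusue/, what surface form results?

namwembaduzui

Rule 1 (intervocalic voicing): /t/ is a voiceless obstruent between vowels /a/ and /u/, so it voices to [d]. /s/ is a voiceless obstruent between vowels /u/ and /u/, so it voices to [z]. /nanwenpatusue/ → nanwenpaduzue.
Rule 2 (post-nasal voicing): /p/ is a voiceless stop immediately after the nasal /n/, so it voices to [b]. /nanwenpaduzue/ → nanwenbaduzue.
Rule 3 (nasal place assimilation): /n/ precedes the labial consonant /w/, so it assimilates in place to [m]. /n/ precedes the labial consonant /b/, so it assimilates in place to [m]. /nanwenbaduzue/ → namwembaduzue.
Rule 4 (final vowel raising): /e/ is a mid vowel in word-final position, so it raises to [i]. /namwembaduzue/ → namwembaduzui.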